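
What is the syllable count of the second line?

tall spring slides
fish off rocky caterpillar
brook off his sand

8

The second line: "fish off rocky caterpillar": 1+1+2+4 = 8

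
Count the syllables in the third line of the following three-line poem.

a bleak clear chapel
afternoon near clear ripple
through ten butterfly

5

The third line: through (1), ten (1), butterfly (3) → 5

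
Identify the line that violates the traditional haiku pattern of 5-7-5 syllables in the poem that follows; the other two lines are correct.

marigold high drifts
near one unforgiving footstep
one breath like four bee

Line 2

Line 1: marigold(3) + high(1) + drifts(1) = 5 ✓
Line 2: near(1) + one(1) + unforgiving(4) + footstep(2) = 8 (expected 7)
Line 3: one(1) + breath(1) + like(1) + four(1) + bee(1) = 5 ✓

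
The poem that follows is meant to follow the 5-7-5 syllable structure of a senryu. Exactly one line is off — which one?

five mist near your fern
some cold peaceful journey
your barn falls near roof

Line 2

Line 1: "five mist near your fern": 1+1+1+1+1 = 5 ✓
Line 2: "some cold peaceful journey": 1+1+2+2 = 6 (expected 7)
Line 3: "your barn falls near roof": 1+1+1+1+1 = 5 ✓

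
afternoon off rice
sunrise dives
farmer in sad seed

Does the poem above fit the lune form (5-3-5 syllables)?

Yes

Line 1: afternoon (3), off (1), rice (1) → 5 ✓
Line 2: sunrise (2), dives (1) → 3 ✓
Line 3: farmer (2), in (1), sad (1), seed (1) → 5 ✓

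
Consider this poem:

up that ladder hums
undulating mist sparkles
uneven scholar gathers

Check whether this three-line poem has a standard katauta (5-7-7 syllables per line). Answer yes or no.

Line 1: up(1) + that(1) + ladder(2) + hums(1) = 5 ✓
Line 2: undulating(4) + mist(1) + sparkles(2) = 7 ✓
Line 3: uneven(3) + scholar(2) + gathers(2) = 7 ✓

Yes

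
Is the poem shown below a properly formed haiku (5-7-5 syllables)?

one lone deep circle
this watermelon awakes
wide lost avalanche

Line 1: one (1), lone (1), deep (1), circle (2) → 5 ✓
Line 2: this (1), watermelon (4), awakes (2) → 7 ✓
Line 3: wide (1), lost (1), avalanche (3) → 5 ✓

Yes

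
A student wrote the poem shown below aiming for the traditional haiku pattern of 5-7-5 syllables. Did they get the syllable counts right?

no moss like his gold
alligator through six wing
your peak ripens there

Yes

Line 1: "no moss like his gold": 1+1+1+1+1 = 5 ✓
Line 2: "alligator through six wing": 4+1+1+1 = 7 ✓
Line 3: "your peak ripens there": 1+1+2+1 = 5 ✓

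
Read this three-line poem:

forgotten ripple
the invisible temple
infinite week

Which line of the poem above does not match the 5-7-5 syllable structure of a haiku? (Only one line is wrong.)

Line 1: "forgotten ripple": 3+2 = 5 ✓
Line 2: "the invisible temple": 1+4+2 = 7 ✓
Line 3: "infinite week": 3+1 = 4 (expected 5)

The third line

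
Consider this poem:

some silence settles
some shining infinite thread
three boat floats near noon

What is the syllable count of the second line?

The second line: "some shining infinite thread": 1+2+3+1 = 7

7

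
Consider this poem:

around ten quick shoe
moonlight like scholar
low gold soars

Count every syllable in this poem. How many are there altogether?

13

Line 1: around (2), ten (1), quick (1), shoe (1) → 5
Line 2: moonlight (2), like (1), scholar (2) → 5
Line 3: low (1), gold (1), soars (1) → 3
Total: 5 + 5 + 3 = 13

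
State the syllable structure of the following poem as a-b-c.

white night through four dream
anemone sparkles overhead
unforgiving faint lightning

5-9-7

Line 1: white (1), night (1), through (1), four (1), dream (1) → 5
Line 2: anemone (4), sparkles (2), overhead (3) → 9
Line 3: unforgiving (4), faint (1), lightning (2) → 7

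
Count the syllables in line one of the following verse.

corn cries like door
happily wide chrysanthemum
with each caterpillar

Line one: corn(1) + cries(1) + like(1) + door(1) = 4

4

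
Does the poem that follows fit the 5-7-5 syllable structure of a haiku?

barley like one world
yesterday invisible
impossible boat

Yes

Line 1: "barley like one world": 2+1+1+1 = 5 ✓
Line 2: "yesterday invisible": 3+4 = 7 ✓
Line 3: "impossible boat": 4+1 = 5 ✓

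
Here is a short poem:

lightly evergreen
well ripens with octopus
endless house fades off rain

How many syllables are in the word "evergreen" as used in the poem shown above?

3

"evergreen" has 3 syllables.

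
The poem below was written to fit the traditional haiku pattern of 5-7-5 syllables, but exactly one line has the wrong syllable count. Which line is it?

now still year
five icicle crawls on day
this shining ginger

Line 1: now(1) + still(1) + year(1) = 3 (expected 5)
Line 2: five(1) + icicle(3) + crawls(1) + on(1) + day(1) = 7 ✓
Line 3: this(1) + shining(2) + ginger(2) = 5 ✓

Line 1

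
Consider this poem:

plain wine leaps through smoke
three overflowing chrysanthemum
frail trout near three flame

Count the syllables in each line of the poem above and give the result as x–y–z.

Line 1: "plain wine leaps through smoke": 1+1+1+1+1 = 5
Line 2: "three overflowing chrysanthemum": 1+4+4 = 9
Line 3: "frail trout near three flame": 1+1+1+1+1 = 5

5–9–5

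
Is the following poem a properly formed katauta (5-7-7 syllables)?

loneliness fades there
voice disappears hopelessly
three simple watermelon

Line 1: loneliness (3), fades (1), there (1) → 5 ✓
Line 2: voice (1), disappears (3), hopelessly (3) → 7 ✓
Line 3: three (1), simple (2), watermelon (4) → 7 ✓

Yes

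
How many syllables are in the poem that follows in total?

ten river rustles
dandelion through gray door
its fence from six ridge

Line 1: ten (1), river (2), rustles (2) → 5
Line 2: dandelion (4), through (1), gray (1), door (1) → 7
Line 3: its (1), fence (1), from (1), six (1), ridge (1) → 5
Total: 5 + 7 + 5 = 17

17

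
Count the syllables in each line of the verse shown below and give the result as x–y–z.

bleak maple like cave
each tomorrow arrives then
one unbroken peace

5–7–5

Line 1: bleak(1) + maple(2) + like(1) + cave(1) = 5
Line 2: each(1) + tomorrow(3) + arrives(2) + then(1) = 7
Line 3: one(1) + unbroken(3) + peace(1) = 5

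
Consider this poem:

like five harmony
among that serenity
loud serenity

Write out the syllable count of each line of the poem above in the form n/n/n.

5/7/5

Line 1: like(1) + five(1) + harmony(3) = 5
Line 2: among(2) + that(1) + serenity(4) = 7
Line 3: loud(1) + serenity(4) = 5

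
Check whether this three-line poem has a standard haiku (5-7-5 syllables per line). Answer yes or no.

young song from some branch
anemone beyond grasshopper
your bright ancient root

Line 1: young (1), song (1), from (1), some (1), branch (1) → 5 ✓
Line 2: anemone (4), beyond (2), grasshopper (3) → 9 (expected 7)
Line 3: your (1), bright (1), ancient (2), root (1) → 5 ✓

No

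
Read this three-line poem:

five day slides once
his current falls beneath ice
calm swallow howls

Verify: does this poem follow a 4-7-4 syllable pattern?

Yes

Line 1: five (1), day (1), slides (1), once (1) → 4 ✓
Line 2: his (1), current (2), falls (1), beneath (2), ice (1) → 7 ✓
Line 3: calm (1), swallow (2), howls (1) → 4 ✓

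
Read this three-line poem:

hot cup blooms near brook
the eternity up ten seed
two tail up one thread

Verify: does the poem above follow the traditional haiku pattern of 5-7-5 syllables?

Line 1: hot(1) + cup(1) + blooms(1) + near(1) + brook(1) = 5 ✓
Line 2: the(1) + eternity(4) + up(1) + ten(1) + seed(1) = 8 (expected 7)
Line 3: two(1) + tail(1) + up(1) + one(1) + thread(1) = 5 ✓

No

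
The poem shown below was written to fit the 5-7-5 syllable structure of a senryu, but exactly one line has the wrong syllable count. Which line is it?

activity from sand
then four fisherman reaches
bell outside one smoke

Line 1: activity (4), from (1), sand (1) → 6 (expected 5)
Line 2: then (1), four (1), fisherman (3), reaches (2) → 7 ✓
Line 3: bell (1), outside (2), one (1), smoke (1) → 5 ✓

The first line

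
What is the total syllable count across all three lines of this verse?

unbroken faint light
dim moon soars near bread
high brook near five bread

Line 1: unbroken (3), faint (1), light (1) → 5
Line 2: dim (1), moon (1), soars (1), near (1), bread (1) → 5
Line 3: high (1), brook (1), near (1), five (1), bread (1) → 5
Total: 5 + 5 + 5 = 15

15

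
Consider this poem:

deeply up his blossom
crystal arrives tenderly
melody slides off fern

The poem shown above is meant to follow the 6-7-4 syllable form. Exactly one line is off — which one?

Line 1: deeply(2) + up(1) + his(1) + blossom(2) = 6 ✓
Line 2: crystal(2) + arrives(2) + tenderly(3) = 7 ✓
Line 3: melody(3) + slides(1) + off(1) + fern(1) = 6 (expected 4)

The third line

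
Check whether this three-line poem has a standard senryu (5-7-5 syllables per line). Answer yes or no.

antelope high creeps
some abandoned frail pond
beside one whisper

Line 1: antelope(3) + high(1) + creeps(1) = 5 ✓
Line 2: some(1) + abandoned(3) + frail(1) + pond(1) = 6 (expected 7)
Line 3: beside(2) + one(1) + whisper(2) = 5 ✓

No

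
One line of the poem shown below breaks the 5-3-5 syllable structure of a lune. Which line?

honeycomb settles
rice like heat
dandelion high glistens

Line 1: "honeycomb settles": 3+2 = 5 ✓
Line 2: "rice like heat": 1+1+1 = 3 ✓
Line 3: "dandelion high glistens": 4+1+2 = 7 (expected 5)

The third line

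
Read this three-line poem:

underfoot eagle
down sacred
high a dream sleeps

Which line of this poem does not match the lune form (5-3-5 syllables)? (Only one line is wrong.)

Line 1: underfoot(3) + eagle(2) = 5 ✓
Line 2: down(1) + sacred(2) = 3 ✓
Line 3: high(1) + a(1) + dream(1) + sleeps(1) = 4 (expected 5)

Line 3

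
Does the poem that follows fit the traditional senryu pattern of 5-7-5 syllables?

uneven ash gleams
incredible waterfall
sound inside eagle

Line 1: uneven (3), ash (1), gleams (1) → 5 ✓
Line 2: incredible (4), waterfall (3) → 7 ✓
Line 3: sound (1), inside (2), eagle (2) → 5 ✓

Yes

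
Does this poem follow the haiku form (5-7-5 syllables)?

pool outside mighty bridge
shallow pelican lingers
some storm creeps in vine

Line 1: pool(1) + outside(2) + mighty(2) + bridge(1) = 6 (expected 5)
Line 2: shallow(2) + pelican(3) + lingers(2) = 7 ✓
Line 3: some(1) + storm(1) + creeps(1) + in(1) + vine(1) = 5 ✓

No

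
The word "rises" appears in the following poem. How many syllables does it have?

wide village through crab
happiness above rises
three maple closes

2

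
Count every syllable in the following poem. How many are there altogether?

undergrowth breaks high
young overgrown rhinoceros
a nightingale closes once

Line 1: "undergrowth breaks high": 3+1+1 = 5
Line 2: "young overgrown rhinoceros": 1+3+4 = 8
Line 3: "a nightingale closes once": 1+3+2+1 = 7
Total: 5 + 8 + 7 = 20

20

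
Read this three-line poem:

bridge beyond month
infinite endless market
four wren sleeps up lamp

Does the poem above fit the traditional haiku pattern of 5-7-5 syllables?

No

Line 1: "bridge beyond month": 1+2+1 = 4 (expected 5)
Line 2: "infinite endless market": 3+2+2 = 7 ✓
Line 3: "four wren sleeps up lamp": 1+1+1+1+1 = 5 ✓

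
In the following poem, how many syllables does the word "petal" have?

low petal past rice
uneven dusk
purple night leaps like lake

2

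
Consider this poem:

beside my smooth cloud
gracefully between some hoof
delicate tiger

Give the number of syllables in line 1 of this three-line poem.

Line 1: "beside my smooth cloud": 2+1+1+1 = 5

5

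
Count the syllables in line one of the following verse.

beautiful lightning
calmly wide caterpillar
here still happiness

Line one: beautiful(3) + lightning(2) = 5

5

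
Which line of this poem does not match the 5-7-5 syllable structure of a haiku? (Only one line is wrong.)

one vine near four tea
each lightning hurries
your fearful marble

Line 1: "one vine near four tea": 1+1+1+1+1 = 5 ✓
Line 2: "each lightning hurries": 1+2+2 = 5 (expected 7)
Line 3: "your fearful marble": 1+2+2 = 5 ✓

Line 2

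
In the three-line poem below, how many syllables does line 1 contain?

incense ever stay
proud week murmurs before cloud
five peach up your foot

Line 1: incense (2), ever (2), stay (1) → 5

5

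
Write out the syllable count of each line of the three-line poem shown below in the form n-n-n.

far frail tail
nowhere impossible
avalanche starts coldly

Line 1: far (1), frail (1), tail (1) → 3
Line 2: nowhere (2), impossible (4) → 6
Line 3: avalanche (3), starts (1), coldly (2) → 6

3-6-6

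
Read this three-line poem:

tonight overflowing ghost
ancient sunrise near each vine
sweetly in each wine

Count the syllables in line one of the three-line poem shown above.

7

Line one: tonight (2), overflowing (4), ghost (1) → 7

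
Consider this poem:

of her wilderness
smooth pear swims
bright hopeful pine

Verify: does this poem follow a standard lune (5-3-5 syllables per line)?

No

Line 1: "of her wilderness": 1+1+3 = 5 ✓
Line 2: "smooth pear swims": 1+1+1 = 3 ✓
Line 3: "bright hopeful pine": 1+2+1 = 4 (expected 5)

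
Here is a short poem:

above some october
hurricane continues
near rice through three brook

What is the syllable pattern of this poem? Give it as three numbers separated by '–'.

Line 1: above(2) + some(1) + october(3) = 6
Line 2: hurricane(3) + continues(3) = 6
Line 3: near(1) + rice(1) + through(1) + three(1) + brook(1) = 5

6–6–5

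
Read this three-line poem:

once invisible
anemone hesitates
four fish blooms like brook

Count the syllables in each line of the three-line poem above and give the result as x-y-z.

Line 1: once (1), invisible (4) → 5
Line 2: anemone (4), hesitates (3) → 7
Line 3: four (1), fish (1), blooms (1), like (1), brook (1) → 5

5-7-5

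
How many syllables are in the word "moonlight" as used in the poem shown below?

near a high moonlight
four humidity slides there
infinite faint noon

2

"moonlight" has 2 syllables.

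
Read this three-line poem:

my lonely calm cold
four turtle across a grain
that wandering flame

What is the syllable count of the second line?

The second line: four (1), turtle (2), across (2), a (1), grain (1) → 7

7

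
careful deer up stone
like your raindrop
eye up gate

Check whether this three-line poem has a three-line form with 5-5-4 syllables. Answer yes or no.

Line 1: careful(2) + deer(1) + up(1) + stone(1) = 5 ✓
Line 2: like(1) + your(1) + raindrop(2) = 4 (expected 5)
Line 3: eye(1) + up(1) + gate(1) = 3 (expected 4)

No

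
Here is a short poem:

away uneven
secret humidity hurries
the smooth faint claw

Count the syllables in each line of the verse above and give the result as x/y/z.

Line 1: away(2) + uneven(3) = 5
Line 2: secret(2) + humidity(4) + hurries(2) = 8
Line 3: the(1) + smooth(1) + faint(1) + claw(1) = 4

5/8/4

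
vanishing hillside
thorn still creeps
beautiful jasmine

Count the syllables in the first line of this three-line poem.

The first line: "vanishing hillside": 3+2 = 5

5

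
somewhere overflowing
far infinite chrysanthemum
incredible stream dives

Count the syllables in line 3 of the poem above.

6

Line 3: incredible (4), stream (1), dives (1) → 6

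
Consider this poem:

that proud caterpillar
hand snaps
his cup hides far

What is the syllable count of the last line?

The last line: his (1), cup (1), hides (1), far (1) → 4

4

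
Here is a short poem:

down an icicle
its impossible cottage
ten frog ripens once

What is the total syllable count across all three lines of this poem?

17

Line 1: down (1), an (1), icicle (3) → 5
Line 2: its (1), impossible (4), cottage (2) → 7
Line 3: ten (1), frog (1), ripens (2), once (1) → 5
Total: 5 + 7 + 5 = 17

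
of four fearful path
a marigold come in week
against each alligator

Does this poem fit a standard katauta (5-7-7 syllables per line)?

Line 1: "of four fearful path": 1+1+2+1 = 5 ✓
Line 2: "a marigold come in week": 1+3+1+1+1 = 7 ✓
Line 3: "against each alligator": 2+1+4 = 7 ✓

Yes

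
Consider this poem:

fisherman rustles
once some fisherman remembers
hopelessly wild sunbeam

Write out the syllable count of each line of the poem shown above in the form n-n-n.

5-8-6

Line 1: "fisherman rustles": 3+2 = 5
Line 2: "once some fisherman remembers": 1+1+3+3 = 8
Line 3: "hopelessly wild sunbeam": 3+1+2 = 6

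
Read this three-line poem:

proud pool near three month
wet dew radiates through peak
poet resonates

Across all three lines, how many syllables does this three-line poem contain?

17

Line 1: "proud pool near three month": 1+1+1+1+1 = 5
Line 2: "wet dew radiates through peak": 1+1+3+1+1 = 7
Line 3: "poet resonates": 2+3 = 5
Total: 5 + 7 + 5 = 17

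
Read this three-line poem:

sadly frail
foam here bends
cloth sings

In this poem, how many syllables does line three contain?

Line three: cloth(1) + sings(1) = 2

2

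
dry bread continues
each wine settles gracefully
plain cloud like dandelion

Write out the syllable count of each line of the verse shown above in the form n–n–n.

Line 1: "dry bread continues": 1+1+3 = 5
Line 2: "each wine settles gracefully": 1+1+2+3 = 7
Line 3: "plain cloud like dandelion": 1+1+1+4 = 7

5–7–7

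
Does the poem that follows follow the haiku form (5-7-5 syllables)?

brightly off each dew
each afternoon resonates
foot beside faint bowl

Yes

Line 1: brightly(2) + off(1) + each(1) + dew(1) = 5 ✓
Line 2: each(1) + afternoon(3) + resonates(3) = 7 ✓
Line 3: foot(1) + beside(2) + faint(1) + bowl(1) = 5 ✓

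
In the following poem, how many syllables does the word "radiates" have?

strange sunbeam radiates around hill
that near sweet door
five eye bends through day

3

"radiates" has 3 syllables.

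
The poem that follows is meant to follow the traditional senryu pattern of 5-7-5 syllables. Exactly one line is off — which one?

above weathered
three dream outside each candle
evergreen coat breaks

Line 1

Line 1: "above weathered": 2+2 = 4 (expected 5)
Line 2: "three dream outside each candle": 1+1+2+1+2 = 7 ✓
Line 3: "evergreen coat breaks": 3+1+1 = 5 ✓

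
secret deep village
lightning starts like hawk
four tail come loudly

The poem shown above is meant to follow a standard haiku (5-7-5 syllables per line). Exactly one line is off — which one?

Line 2

Line 1: secret (2), deep (1), village (2) → 5 ✓
Line 2: lightning (2), starts (1), like (1), hawk (1) → 5 (expected 7)
Line 3: four (1), tail (1), come (1), loudly (2) → 5 ✓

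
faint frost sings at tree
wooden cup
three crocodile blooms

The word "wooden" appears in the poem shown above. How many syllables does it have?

2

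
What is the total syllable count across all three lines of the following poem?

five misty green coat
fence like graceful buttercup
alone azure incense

18

Line 1: five(1) + misty(2) + green(1) + coat(1) = 5
Line 2: fence(1) + like(1) + graceful(2) + buttercup(3) = 7
Line 3: alone(2) + azure(2) + incense(2) = 6
Total: 5 + 7 + 6 = 18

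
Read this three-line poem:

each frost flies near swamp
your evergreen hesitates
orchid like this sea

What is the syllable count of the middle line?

7

The middle line: your (1), evergreen (3), hesitates (3) → 7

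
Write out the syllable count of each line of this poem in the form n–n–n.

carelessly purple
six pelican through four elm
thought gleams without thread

5–7–5

Line 1: "carelessly purple": 3+2 = 5
Line 2: "six pelican through four elm": 1+3+1+1+1 = 7
Line 3: "thought gleams without thread": 1+1+2+1 = 5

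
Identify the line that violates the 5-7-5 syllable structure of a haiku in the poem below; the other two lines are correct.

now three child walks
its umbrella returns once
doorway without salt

Line 1: "now three child walks": 1+1+1+1 = 4 (expected 5)
Line 2: "its umbrella returns once": 1+3+2+1 = 7 ✓
Line 3: "doorway without salt": 2+2+1 = 5 ✓

The first line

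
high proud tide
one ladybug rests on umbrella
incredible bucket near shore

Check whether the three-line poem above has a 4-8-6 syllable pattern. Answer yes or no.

No

Line 1: high (1), proud (1), tide (1) → 3 (expected 4)
Line 2: one (1), ladybug (3), rests (1), on (1), umbrella (3) → 9 (expected 8)
Line 3: incredible (4), bucket (2), near (1), shore (1) → 8 (expected 6)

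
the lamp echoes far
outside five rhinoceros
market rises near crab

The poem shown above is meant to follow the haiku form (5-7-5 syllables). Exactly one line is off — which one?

Line 1: the(1) + lamp(1) + echoes(2) + far(1) = 5 ✓
Line 2: outside(2) + five(1) + rhinoceros(4) = 7 ✓
Line 3: market(2) + rises(2) + near(1) + crab(1) = 6 (expected 5)

The third line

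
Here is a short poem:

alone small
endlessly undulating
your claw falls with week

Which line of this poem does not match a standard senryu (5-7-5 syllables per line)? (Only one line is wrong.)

Line 1: alone(2) + small(1) = 3 (expected 5)
Line 2: endlessly(3) + undulating(4) = 7 ✓
Line 3: your(1) + claw(1) + falls(1) + with(1) + week(1) = 5 ✓

The first line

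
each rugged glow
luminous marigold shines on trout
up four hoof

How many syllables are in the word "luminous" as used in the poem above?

3

"luminous" has 3 syllables.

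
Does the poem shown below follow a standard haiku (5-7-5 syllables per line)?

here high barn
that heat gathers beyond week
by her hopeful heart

Line 1: here(1) + high(1) + barn(1) = 3 (expected 5)
Line 2: that(1) + heat(1) + gathers(2) + beyond(2) + week(1) = 7 ✓
Line 3: by(1) + her(1) + hopeful(2) + heart(1) = 5 ✓

No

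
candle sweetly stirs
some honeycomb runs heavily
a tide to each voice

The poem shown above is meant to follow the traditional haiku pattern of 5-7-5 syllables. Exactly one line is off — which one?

Line 2

Line 1: candle (2), sweetly (2), stirs (1) → 5 ✓
Line 2: some (1), honeycomb (3), runs (1), heavily (3) → 8 (expected 7)
Line 3: a (1), tide (1), to (1), each (1), voice (1) → 5 ✓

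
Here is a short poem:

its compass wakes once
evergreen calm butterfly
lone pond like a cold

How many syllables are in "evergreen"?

3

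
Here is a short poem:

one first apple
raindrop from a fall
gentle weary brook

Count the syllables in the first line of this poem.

4

The first line: one(1) + first(1) + apple(2) = 4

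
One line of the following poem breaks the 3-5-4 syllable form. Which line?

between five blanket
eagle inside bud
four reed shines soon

Line 1

Line 1: between (2), five (1), blanket (2) → 5 (expected 3)
Line 2: eagle (2), inside (2), bud (1) → 5 ✓
Line 3: four (1), reed (1), shines (1), soon (1) → 4 ✓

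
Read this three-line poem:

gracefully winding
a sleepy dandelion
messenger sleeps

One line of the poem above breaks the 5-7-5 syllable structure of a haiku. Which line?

Line 3

Line 1: gracefully (3), winding (2) → 5 ✓
Line 2: a (1), sleepy (2), dandelion (4) → 7 ✓
Line 3: messenger (3), sleeps (1) → 4 (expected 5)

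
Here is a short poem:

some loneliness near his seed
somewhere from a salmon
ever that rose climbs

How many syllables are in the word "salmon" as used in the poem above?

2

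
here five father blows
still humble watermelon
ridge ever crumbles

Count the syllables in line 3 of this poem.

Line 3: ridge (1), ever (2), crumbles (2) → 5

5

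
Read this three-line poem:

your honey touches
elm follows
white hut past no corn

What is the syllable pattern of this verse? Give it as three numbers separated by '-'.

5-3-5

Line 1: your (1), honey (2), touches (2) → 5
Line 2: elm (1), follows (2) → 3
Line 3: white (1), hut (1), past (1), no (1), corn (1) → 5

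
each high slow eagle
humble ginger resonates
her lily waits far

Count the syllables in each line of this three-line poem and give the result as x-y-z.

Line 1: each(1) + high(1) + slow(1) + eagle(2) = 5
Line 2: humble(2) + ginger(2) + resonates(3) = 7
Line 3: her(1) + lily(2) + waits(1) + far(1) = 5

5-7-5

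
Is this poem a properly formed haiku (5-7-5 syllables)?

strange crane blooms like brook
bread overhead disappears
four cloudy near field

Line 1: strange(1) + crane(1) + blooms(1) + like(1) + brook(1) = 5 ✓
Line 2: bread(1) + overhead(3) + disappears(3) = 7 ✓
Line 3: four(1) + cloudy(2) + near(1) + field(1) = 5 ✓

Yes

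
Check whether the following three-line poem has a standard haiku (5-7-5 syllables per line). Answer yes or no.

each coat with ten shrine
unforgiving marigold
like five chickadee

Line 1: each (1), coat (1), with (1), ten (1), shrine (1) → 5 ✓
Line 2: unforgiving (4), marigold (3) → 7 ✓
Line 3: like (1), five (1), chickadee (3) → 5 ✓

Yes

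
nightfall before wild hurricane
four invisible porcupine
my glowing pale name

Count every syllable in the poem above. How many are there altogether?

21

Line 1: nightfall(2) + before(2) + wild(1) + hurricane(3) = 8
Line 2: four(1) + invisible(4) + porcupine(3) = 8
Line 3: my(1) + glowing(2) + pale(1) + name(1) = 5
Total: 8 + 8 + 5 = 21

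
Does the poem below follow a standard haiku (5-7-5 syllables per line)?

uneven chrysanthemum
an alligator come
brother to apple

No

Line 1: uneven(3) + chrysanthemum(4) = 7 (expected 5)
Line 2: an(1) + alligator(4) + come(1) = 6 (expected 7)
Line 3: brother(2) + to(1) + apple(2) = 5 ✓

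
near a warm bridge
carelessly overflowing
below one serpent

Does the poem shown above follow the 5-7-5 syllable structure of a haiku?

Line 1: near (1), a (1), warm (1), bridge (1) → 4 (expected 5)
Line 2: carelessly (3), overflowing (4) → 7 ✓
Line 3: below (2), one (1), serpent (2) → 5 ✓

No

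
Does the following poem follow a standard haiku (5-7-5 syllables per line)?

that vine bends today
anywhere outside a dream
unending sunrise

Line 1: that (1), vine (1), bends (1), today (2) → 5 ✓
Line 2: anywhere (3), outside (2), a (1), dream (1) → 7 ✓
Line 3: unending (3), sunrise (2) → 5 ✓

Yes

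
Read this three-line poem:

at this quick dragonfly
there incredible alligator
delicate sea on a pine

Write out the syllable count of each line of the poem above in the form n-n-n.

6-9-7

Line 1: at (1), this (1), quick (1), dragonfly (3) → 6
Line 2: there (1), incredible (4), alligator (4) → 9
Line 3: delicate (3), sea (1), on (1), a (1), pine (1) → 7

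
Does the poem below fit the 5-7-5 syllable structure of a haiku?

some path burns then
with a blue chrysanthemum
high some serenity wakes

Line 1: some (1), path (1), burns (1), then (1) → 4 (expected 5)
Line 2: with (1), a (1), blue (1), chrysanthemum (4) → 7 ✓
Line 3: high (1), some (1), serenity (4), wakes (1) → 7 (expected 5)

No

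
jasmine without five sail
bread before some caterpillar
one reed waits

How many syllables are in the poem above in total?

17

Line 1: "jasmine without five sail": 2+2+1+1 = 6
Line 2: "bread before some caterpillar": 1+2+1+4 = 8
Line 3: "one reed waits": 1+1+1 = 3
Total: 6 + 8 + 3 = 17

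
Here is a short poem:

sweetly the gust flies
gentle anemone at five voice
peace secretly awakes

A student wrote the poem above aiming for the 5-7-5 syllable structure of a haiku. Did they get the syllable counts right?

No

Line 1: "sweetly the gust flies": 2+1+1+1 = 5 ✓
Line 2: "gentle anemone at five voice": 2+4+1+1+1 = 9 (expected 7)
Line 3: "peace secretly awakes": 1+3+2 = 6 (expected 5)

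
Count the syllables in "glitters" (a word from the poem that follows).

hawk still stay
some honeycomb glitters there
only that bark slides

2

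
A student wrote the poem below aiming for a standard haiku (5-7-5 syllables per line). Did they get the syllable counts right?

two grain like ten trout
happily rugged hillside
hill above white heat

Line 1: two (1), grain (1), like (1), ten (1), trout (1) → 5 ✓
Line 2: happily (3), rugged (2), hillside (2) → 7 ✓
Line 3: hill (1), above (2), white (1), heat (1) → 5 ✓

Yes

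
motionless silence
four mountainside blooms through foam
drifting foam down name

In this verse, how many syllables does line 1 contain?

5

Line 1: "motionless silence": 3+2 = 5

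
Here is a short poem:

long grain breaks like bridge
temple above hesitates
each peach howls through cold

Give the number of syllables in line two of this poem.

Line two: "temple above hesitates": 2+2+3 = 7

7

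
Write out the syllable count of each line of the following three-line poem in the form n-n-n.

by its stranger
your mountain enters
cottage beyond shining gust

Line 1: by (1), its (1), stranger (2) → 4
Line 2: your (1), mountain (2), enters (2) → 5
Line 3: cottage (2), beyond (2), shining (2), gust (1) → 7

4-5-7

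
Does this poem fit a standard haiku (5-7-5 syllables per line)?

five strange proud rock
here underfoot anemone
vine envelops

No

Line 1: five(1) + strange(1) + proud(1) + rock(1) = 4 (expected 5)
Line 2: here(1) + underfoot(3) + anemone(4) = 8 (expected 7)
Line 3: vine(1) + envelops(3) = 4 (expected 5)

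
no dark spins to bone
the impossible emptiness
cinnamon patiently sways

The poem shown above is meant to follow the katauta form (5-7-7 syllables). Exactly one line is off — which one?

Line 1: no (1), dark (1), spins (1), to (1), bone (1) → 5 ✓
Line 2: the (1), impossible (4), emptiness (3) → 8 (expected 7)
Line 3: cinnamon (3), patiently (3), sways (1) → 7 ✓

Line 2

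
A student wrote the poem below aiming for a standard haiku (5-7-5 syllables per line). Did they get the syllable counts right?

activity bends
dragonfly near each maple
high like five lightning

Yes

Line 1: activity (4), bends (1) → 5 ✓
Line 2: dragonfly (3), near (1), each (1), maple (2) → 7 ✓
Line 3: high (1), like (1), five (1), lightning (2) → 5 ✓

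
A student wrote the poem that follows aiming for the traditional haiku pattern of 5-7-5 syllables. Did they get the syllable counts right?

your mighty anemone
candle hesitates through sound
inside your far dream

Line 1: "your mighty anemone": 1+2+4 = 7 (expected 5)
Line 2: "candle hesitates through sound": 2+3+1+1 = 7 ✓
Line 3: "inside your far dream": 2+1+1+1 = 5 ✓

No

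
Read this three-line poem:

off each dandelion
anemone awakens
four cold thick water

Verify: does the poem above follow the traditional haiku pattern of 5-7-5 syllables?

Line 1: "off each dandelion": 1+1+4 = 6 (expected 5)
Line 2: "anemone awakens": 4+3 = 7 ✓
Line 3: "four cold thick water": 1+1+1+2 = 5 ✓

No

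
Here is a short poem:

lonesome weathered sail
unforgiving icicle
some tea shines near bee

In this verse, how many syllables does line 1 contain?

5

Line 1: "lonesome weathered sail": 2+2+1 = 5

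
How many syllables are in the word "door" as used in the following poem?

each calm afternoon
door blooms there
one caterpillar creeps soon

1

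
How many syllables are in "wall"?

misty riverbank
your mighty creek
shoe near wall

1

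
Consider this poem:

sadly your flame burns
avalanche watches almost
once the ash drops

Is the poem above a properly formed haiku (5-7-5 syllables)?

Line 1: sadly (2), your (1), flame (1), burns (1) → 5 ✓
Line 2: avalanche (3), watches (2), almost (2) → 7 ✓
Line 3: once (1), the (1), ash (1), drops (1) → 4 (expected 5)

No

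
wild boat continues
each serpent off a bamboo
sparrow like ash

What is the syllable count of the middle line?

The middle line: each(1) + serpent(2) + off(1) + a(1) + bamboo(2) = 7

7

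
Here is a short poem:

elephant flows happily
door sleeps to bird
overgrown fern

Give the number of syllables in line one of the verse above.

7

Line one: "elephant flows happily": 3+1+3 = 7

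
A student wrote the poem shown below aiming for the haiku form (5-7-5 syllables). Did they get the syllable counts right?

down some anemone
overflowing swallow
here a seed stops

Line 1: "down some anemone": 1+1+4 = 6 (expected 5)
Line 2: "overflowing swallow": 4+2 = 6 (expected 7)
Line 3: "here a seed stops": 1+1+1+1 = 4 (expected 5)

No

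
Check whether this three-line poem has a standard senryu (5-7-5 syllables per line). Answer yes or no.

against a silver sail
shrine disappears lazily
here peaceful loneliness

Line 1: "against a silver sail": 2+1+2+1 = 6 (expected 5)
Line 2: "shrine disappears lazily": 1+3+3 = 7 ✓
Line 3: "here peaceful loneliness": 1+2+3 = 6 (expected 5)

No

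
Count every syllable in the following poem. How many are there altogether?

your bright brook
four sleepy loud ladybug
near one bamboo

Line 1: "your bright brook": 1+1+1 = 3
Line 2: "four sleepy loud ladybug": 1+2+1+3 = 7
Line 3: "near one bamboo": 1+1+2 = 4
Total: 3 + 7 + 4 = 14

14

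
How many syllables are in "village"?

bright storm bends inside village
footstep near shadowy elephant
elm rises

2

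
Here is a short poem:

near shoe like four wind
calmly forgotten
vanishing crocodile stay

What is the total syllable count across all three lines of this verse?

17

Line 1: near(1) + shoe(1) + like(1) + four(1) + wind(1) = 5
Line 2: calmly(2) + forgotten(3) = 5
Line 3: vanishing(3) + crocodile(3) + stay(1) = 7
Total: 5 + 5 + 7 = 17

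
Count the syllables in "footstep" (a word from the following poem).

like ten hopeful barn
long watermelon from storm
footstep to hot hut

2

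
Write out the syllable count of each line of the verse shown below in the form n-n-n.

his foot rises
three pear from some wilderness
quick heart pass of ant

4-7-5

Line 1: "his foot rises": 1+1+2 = 4
Line 2: "three pear from some wilderness": 1+1+1+1+3 = 7
Line 3: "quick heart pass of ant": 1+1+1+1+1 = 5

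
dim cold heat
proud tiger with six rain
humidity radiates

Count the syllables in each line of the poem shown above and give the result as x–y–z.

3–6–7

Line 1: dim(1) + cold(1) + heat(1) = 3
Line 2: proud(1) + tiger(2) + with(1) + six(1) + rain(1) = 6
Line 3: humidity(4) + radiates(3) = 7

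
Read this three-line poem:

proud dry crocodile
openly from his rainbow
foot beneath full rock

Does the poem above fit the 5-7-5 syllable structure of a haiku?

Line 1: "proud dry crocodile": 1+1+3 = 5 ✓
Line 2: "openly from his rainbow": 3+1+1+2 = 7 ✓
Line 3: "foot beneath full rock": 1+2+1+1 = 5 ✓

Yes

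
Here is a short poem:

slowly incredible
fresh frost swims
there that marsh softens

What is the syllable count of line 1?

6

Line 1: slowly(2) + incredible(4) = 6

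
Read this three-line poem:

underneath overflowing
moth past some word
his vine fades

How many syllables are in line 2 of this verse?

Line 2: "moth past some word": 1+1+1+1 = 4

4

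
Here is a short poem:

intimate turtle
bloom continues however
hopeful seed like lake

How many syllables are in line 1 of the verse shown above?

Line 1: intimate (3), turtle (2) → 5

5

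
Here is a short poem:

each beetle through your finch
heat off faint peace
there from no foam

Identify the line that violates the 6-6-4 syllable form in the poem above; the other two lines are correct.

The second line

Line 1: each(1) + beetle(2) + through(1) + your(1) + finch(1) = 6 ✓
Line 2: heat(1) + off(1) + faint(1) + peace(1) = 4 (expected 6)
Line 3: there(1) + from(1) + no(1) + foam(1) = 4 ✓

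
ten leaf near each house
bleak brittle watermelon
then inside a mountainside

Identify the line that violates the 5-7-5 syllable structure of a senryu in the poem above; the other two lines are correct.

Line 1: ten(1) + leaf(1) + near(1) + each(1) + house(1) = 5 ✓
Line 2: bleak(1) + brittle(2) + watermelon(4) = 7 ✓
Line 3: then(1) + inside(2) + a(1) + mountainside(3) = 7 (expected 5)

The third line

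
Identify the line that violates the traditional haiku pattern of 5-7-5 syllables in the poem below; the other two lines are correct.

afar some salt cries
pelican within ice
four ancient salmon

The second line

Line 1: afar (2), some (1), salt (1), cries (1) → 5 ✓
Line 2: pelican (3), within (2), ice (1) → 6 (expected 7)
Line 3: four (1), ancient (2), salmon (2) → 5 ✓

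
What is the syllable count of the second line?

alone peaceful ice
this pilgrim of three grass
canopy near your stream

6

The second line: "this pilgrim of three grass": 1+2+1+1+1 = 6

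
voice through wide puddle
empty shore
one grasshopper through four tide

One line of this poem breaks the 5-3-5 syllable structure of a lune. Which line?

Line 3

Line 1: voice(1) + through(1) + wide(1) + puddle(2) = 5 ✓
Line 2: empty(2) + shore(1) = 3 ✓
Line 3: one(1) + grasshopper(3) + through(1) + four(1) + tide(1) = 7 (expected 5)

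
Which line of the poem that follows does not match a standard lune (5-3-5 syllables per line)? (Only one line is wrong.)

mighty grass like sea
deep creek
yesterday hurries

Line 2

Line 1: mighty (2), grass (1), like (1), sea (1) → 5 ✓
Line 2: deep (1), creek (1) → 2 (expected 3)
Line 3: yesterday (3), hurries (2) → 5 ✓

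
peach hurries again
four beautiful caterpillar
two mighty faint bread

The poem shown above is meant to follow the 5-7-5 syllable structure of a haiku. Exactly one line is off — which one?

Line 1: peach(1) + hurries(2) + again(2) = 5 ✓
Line 2: four(1) + beautiful(3) + caterpillar(4) = 8 (expected 7)
Line 3: two(1) + mighty(2) + faint(1) + bread(1) = 5 ✓

Line 2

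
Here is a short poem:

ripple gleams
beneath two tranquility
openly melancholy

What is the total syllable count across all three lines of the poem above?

17

Line 1: "ripple gleams": 2+1 = 3
Line 2: "beneath two tranquility": 2+1+4 = 7
Line 3: "openly melancholy": 3+4 = 7
Total: 3 + 7 + 7 = 17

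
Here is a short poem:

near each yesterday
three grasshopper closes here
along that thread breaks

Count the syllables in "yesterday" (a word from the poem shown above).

3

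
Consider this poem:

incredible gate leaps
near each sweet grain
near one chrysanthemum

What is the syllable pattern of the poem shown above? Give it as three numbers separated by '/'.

6/4/6

Line 1: "incredible gate leaps": 4+1+1 = 6
Line 2: "near each sweet grain": 1+1+1+1 = 4
Line 3: "near one chrysanthemum": 1+1+4 = 6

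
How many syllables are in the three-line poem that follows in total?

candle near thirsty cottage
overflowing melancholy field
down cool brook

Line 1: candle(2) + near(1) + thirsty(2) + cottage(2) = 7
Line 2: overflowing(4) + melancholy(4) + field(1) = 9
Line 3: down(1) + cool(1) + brook(1) = 3
Total: 7 + 9 + 3 = 19

19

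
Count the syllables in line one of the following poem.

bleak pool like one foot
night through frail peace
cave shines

5

Line one: bleak (1), pool (1), like (1), one (1), foot (1) → 5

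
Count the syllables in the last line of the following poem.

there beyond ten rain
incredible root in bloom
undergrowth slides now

The last line: undergrowth(3) + slides(1) + now(1) = 5

5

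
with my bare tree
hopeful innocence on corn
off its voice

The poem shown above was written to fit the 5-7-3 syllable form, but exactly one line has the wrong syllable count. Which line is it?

Line 1: with(1) + my(1) + bare(1) + tree(1) = 4 (expected 5)
Line 2: hopeful(2) + innocence(3) + on(1) + corn(1) = 7 ✓
Line 3: off(1) + its(1) + voice(1) = 3 ✓

The first line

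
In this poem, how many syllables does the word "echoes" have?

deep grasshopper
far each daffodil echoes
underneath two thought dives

2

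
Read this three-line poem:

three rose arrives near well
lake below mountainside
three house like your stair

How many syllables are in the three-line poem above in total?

17

Line 1: three (1), rose (1), arrives (2), near (1), well (1) → 6
Line 2: lake (1), below (2), mountainside (3) → 6
Line 3: three (1), house (1), like (1), your (1), stair (1) → 5
Total: 6 + 6 + 5 = 17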